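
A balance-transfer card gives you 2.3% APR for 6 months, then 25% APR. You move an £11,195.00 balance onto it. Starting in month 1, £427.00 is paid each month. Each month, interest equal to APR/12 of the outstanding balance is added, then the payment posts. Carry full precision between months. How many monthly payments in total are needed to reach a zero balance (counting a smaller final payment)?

Promo months 1–6 at r₀ = 2.3%/12 = 0.00191667; months 7+ at r₁ = 25%/12 = 0.0208333.
After month 6: iterate B ← B·(1+r₀) − £427.00 for 6 months → £8,750.05.
Then at r₁ with £427.00/mo: n₂ = −ln(1 − r₁·B/P)/ln(1+r₁) ≈ 27.00 → 28 more payments.

34 payments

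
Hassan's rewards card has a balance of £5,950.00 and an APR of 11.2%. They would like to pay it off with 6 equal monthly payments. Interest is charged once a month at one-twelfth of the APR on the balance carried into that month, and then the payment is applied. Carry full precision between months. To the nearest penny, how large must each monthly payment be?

Monthly rate r = 11.2%/12 = 0.933333% = 0.00933333.
Level-payment amortization: P = B₀·r / (1 − (1+r)^(−n)) = 5950.00·0.00933333 / (1 − 1.00933^(−6)).
Denominator 1 − (1+r)^(−6) = 0.0542152582.
P = 55.5333 / 0.0542152582 ≈ 1024.31.

£1,024.31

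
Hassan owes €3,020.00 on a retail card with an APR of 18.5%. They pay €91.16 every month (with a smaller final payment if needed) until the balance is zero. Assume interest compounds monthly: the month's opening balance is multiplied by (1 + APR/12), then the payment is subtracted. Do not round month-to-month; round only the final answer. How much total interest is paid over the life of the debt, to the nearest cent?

Monthly rate r = 18.5%/12 = 1.54167% = 0.0154167.
Payoff takes n = ⌈−ln(1 − rB₀/P)/ln(1+r)⌉ = ⌈46.725⌉ = 47 payments; the last is €66.21.
Total paid = 46·€91.16 + €66.21 = €4,259.57.
Total interest = total paid − principal = €4,259.57 − €3,020.00 = €1,239.57.

€1,239.57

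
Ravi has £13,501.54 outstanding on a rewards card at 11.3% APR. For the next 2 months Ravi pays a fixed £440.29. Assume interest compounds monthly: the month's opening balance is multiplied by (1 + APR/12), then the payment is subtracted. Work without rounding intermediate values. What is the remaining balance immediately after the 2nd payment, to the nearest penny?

Monthly rate r = 11.3%/12 = 0.941667% = 0.00941667.
Each month: B ← B·(1+r) − £440.29.
Month 1: interest £127.14; balance after payment £13,188.39.
Month 2: interest £124.19; balance after payment £12,872.29.

£12,872.29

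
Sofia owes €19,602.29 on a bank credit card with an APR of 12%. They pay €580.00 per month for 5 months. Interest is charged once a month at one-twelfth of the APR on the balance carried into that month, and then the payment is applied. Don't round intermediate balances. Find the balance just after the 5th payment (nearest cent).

€17,643.62

Monthly rate r = 12%/12 = 1% = 0.01.
Each month: B ← B·(1+r) − €580.00.
Month 1: interest €196.02; balance after payment €19,218.31.
Month 2: interest €192.18; balance after payment €18,830.50.
Month 3: interest €188.30; balance after payment €18,438.80.
Month 4: interest €184.39; balance after payment €18,043.19.
Month 5: interest €180.43; balance after payment €17,643.62.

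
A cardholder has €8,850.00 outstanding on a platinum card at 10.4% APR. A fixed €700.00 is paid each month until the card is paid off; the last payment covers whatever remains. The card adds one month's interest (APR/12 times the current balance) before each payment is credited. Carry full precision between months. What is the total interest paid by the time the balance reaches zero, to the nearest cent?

Monthly rate r = 10.4%/12 = 0.866667% = 0.00866667.
Payoff takes n = ⌈−ln(1 − rB₀/P)/ln(1+r)⌉ = ⌈13.449⌉ = 14 payments; the last is €314.77.
Total paid = 13·€700.00 + €314.77 = €9,414.77.
Total interest = total paid − principal = €9,414.77 − €8,850.00 = €564.77.

€564.77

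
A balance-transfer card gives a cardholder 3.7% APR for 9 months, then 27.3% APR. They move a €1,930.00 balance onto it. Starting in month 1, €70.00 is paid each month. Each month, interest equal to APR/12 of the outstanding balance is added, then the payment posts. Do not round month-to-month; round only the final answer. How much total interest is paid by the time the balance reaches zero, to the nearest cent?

Promo months 1–9 at r₀ = 3.7%/12 = 0.00308333; months 10+ at r₁ = 27.3%/12 = 0.02275.
After month 9: iterate B ← B·(1+r₀) − €70.00 for 9 months → €1,346.40.
Then at r₁ with €70.00/mo: n₂ = −ln(1 − r₁·B/P)/ln(1+r₁) ≈ 25.58 → 26 more payments.
Total paid = 34·€70.00 + €41.04 = €2,421.04; interest = €2,421.04 − €1,930.00 = €491.04.

€491.04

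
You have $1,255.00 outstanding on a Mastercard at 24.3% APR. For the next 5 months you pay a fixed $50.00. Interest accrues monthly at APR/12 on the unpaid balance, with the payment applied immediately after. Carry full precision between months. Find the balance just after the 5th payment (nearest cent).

$1,126.99

Monthly rate r = 24.3%/12 = 2.025% = 0.02025.
Each month: B ← B·(1+r) − $50.00.
Month 1: interest $25.41; balance after payment $1,230.41.
Month 2: interest $24.92; balance after payment $1,205.33.
Month 3: interest $24.41; balance after payment $1,179.74.
Month 4: interest $23.89; balance after payment $1,153.63.
Month 5: interest $23.36; balance after payment $1,126.99.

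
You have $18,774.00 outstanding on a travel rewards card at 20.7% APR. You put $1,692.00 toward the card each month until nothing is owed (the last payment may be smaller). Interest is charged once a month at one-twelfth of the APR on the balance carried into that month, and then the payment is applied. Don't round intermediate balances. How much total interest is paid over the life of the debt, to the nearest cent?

$2,247.61

Monthly rate r = 20.7%/12 = 1.725% = 0.01725.
Payoff takes n = ⌈−ln(1 − rB₀/P)/ln(1+r)⌉ = ⌈12.422⌉ = 13 payments; the last is $717.61.
Total paid = 12·$1,692.00 + $717.61 = $21,021.61.
Total interest = total paid − principal = $21,021.61 − $18,774.00 = $2,247.61.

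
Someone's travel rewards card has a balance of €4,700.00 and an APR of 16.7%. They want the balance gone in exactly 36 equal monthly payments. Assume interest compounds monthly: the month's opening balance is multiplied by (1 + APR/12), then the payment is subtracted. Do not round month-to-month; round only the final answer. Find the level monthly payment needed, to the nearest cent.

€166.87

Monthly rate r = 16.7%/12 = 1.39167% = 0.0139167.
Level-payment amortization: P = B₀·r / (1 − (1+r)^(−n)) = 4700.00·0.0139167 / (1 − 1.01392^(−36)).
Denominator 1 − (1+r)^(−36) = 0.391979016.
P = 65.4083 / 0.391979016 ≈ 166.87.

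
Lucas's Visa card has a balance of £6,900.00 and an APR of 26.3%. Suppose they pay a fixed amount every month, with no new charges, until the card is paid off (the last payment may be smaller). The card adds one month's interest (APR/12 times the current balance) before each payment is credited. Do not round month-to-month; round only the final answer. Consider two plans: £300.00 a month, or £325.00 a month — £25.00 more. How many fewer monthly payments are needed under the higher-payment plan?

4 fewer payments

Monthly rate r = 26.3%/12 = 2.19167% = 0.0219167.
At £300.00/mo: n = ⌈−ln(1 − rB₀/P)/ln(1+r)⌉ = 33 payments (last £105.75); total interest = total paid − £6,900.00 = £2,805.75.
At £325.00/mo: 29 payments (last £285.58); total interest £2,485.58.
Payments saved = 33 − 29 = 4.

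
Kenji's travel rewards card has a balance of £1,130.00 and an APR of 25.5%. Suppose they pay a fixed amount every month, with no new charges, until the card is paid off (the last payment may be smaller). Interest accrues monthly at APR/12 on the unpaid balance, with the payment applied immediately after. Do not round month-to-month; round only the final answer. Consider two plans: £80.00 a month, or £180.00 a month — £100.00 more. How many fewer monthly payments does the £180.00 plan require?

Monthly rate r = 25.5%/12 = 2.125% = 0.02125.
At £80.00/mo: n = ⌈−ln(1 − rB₀/P)/ln(1+r)⌉ = 17 payments (last £77.86); total interest = total paid − £1,130.00 = £227.86.
At £180.00/mo: 7 payments (last £145.96); total interest £95.96.
Payments saved = 17 − 7 = 10.

10 fewer payments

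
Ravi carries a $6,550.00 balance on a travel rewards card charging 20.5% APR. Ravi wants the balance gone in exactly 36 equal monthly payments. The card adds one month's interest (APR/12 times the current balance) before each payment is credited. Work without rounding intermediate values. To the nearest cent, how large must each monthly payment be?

Monthly rate r = 20.5%/12 = 1.70833% = 0.0170833.
Level-payment amortization: P = B₀·r / (1 − (1+r)^(−n)) = 6550.00·0.0170833 / (1 − 1.01708^(−36)).
Denominator 1 − (1+r)^(−36) = 0.456543681.
P = 111.896 / 0.456543681 ≈ 245.09.

$245.09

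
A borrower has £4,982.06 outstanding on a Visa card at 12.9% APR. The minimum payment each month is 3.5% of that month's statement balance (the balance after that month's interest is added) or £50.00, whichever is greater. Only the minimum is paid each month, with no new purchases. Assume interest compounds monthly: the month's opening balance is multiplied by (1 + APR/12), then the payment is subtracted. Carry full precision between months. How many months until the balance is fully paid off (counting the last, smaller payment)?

85 months

Monthly rate r = 12.9%/12 = 1.075% = 0.01075.
While 3.5% of the post-interest balance exceeds £50.00, each month B ← (B·(1+r))·(1 − 0.035), i.e. B shrinks by the factor (1+r)·0.965 = 0.97537.
This holds for months 1–51. Entering month 52 the balance is £1,396.80; 3.5% of the post-interest balance is now below £50.00, so the flat £50.00 minimum applies from here.
From month 52 a fixed £50.00 at rate r clears £1,396.80 in 34 more payments. Total: 51 + 34 = 85 months.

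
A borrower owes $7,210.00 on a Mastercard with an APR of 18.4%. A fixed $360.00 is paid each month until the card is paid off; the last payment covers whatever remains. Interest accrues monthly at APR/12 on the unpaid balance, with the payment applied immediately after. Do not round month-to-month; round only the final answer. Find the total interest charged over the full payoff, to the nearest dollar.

$1,469

Monthly rate r = 18.4%/12 = 1.53333% = 0.0153333.
Payoff takes n = ⌈−ln(1 − rB₀/P)/ln(1+r)⌉ = ⌈24.109⌉ = 25 payments; the last is $39.34.
Total paid = 24·$360.00 + $39.34 = $8,679.34.
Total interest = total paid − principal = $8,679.34 − $7,210.00 = $1,469.34.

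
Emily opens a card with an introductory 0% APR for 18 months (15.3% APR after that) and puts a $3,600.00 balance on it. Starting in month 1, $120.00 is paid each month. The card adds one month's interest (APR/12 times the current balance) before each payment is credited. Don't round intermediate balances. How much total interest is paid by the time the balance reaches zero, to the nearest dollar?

$133

Promo months 1–18 at r₀ = 0%/12 = 0; months 19+ at r₁ = 15.3%/12 = 0.01275.
After month 18 (no interest yet): B = $3,600.00 − 18·$120.00 = $1,440.00.
Then at r₁ with $120.00/mo: n₂ = −ln(1 − r₁·B/P)/ln(1+r₁) ≈ 13.11 → 14 more payments.
Total paid = 31·$120.00 + $12.88 = $3,732.88; interest = $3,732.88 − $3,600.00 = $132.88.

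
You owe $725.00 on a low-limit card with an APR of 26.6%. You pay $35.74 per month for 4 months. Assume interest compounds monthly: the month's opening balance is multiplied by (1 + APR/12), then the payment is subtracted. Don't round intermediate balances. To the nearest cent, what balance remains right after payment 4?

$643.67

Monthly rate r = 26.6%/12 = 2.21667% = 0.0221667.
Each month: B ← B·(1+r) − $35.74.
Month 1: interest $16.07; balance after payment $705.33.
Month 2: interest $15.63; balance after payment $685.23.
Month 3: interest $15.19; balance after payment $664.67.
Month 4: interest $14.73; balance after payment $643.67.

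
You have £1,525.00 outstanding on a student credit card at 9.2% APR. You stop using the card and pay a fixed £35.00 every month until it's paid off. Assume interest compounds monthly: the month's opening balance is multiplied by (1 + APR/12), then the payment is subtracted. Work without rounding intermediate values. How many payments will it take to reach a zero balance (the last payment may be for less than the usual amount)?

Monthly rate r = 9.2%/12 = 0.766667% = 0.00766667.
Recurrence: B ← B·(1+r) − £35.00.
Month 1: interest £11.69; balance after payment £1,501.69.
Month 2: interest £11.51; balance after payment £1,478.20.
Closed form: n = −ln(1 − rB₀/P)/ln(1+r) = −ln(0.66595)/ln(1.00767) ≈ 53.230, so the balance reaches zero during payment 54.

54 months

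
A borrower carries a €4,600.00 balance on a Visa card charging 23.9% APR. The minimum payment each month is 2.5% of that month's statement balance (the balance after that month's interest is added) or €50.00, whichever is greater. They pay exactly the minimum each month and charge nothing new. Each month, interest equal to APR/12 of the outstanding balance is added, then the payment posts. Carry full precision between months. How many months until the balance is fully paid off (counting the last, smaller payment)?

230 months

Monthly rate r = 23.9%/12 = 1.99167% = 0.0199167.
While 2.5% of the post-interest balance exceeds €50.00, each month B ← (B·(1+r))·(1 − 0.025), i.e. B shrinks by the factor (1+r)·0.975 = 0.99442.
This holds for months 1–153. Entering month 154 the balance is €1,953.72; 2.5% of the post-interest balance is now below €50.00, so the flat €50.00 minimum applies from here.
From month 154 a fixed €50.00 at rate r clears €1,953.72 in 77 more payments. Total: 153 + 77 = 230 months.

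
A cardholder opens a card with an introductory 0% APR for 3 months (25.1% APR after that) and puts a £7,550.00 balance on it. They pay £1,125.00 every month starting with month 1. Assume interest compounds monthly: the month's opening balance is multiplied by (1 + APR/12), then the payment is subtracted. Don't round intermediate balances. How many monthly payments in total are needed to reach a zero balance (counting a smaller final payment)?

Promo months 1–3 at r₀ = 0%/12 = 0; months 4+ at r₁ = 25.1%/12 = 0.0209167.
After month 3 (no interest yet): B = £7,550.00 − 3·£1,125.00 = £4,175.00.
Then at r₁ with £1,125.00/mo: n₂ = −ln(1 − r₁·B/P)/ln(1+r₁) ≈ 3.90 → 4 more payments.

7 payments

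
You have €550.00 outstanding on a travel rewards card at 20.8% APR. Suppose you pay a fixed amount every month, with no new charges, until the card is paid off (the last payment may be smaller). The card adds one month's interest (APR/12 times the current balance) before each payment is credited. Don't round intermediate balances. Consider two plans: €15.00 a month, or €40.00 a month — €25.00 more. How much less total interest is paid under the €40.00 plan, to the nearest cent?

€247.34

Monthly rate r = 20.8%/12 = 1.73333% = 0.0173333.
At €15.00/mo: n = ⌈−ln(1 − rB₀/P)/ln(1+r)⌉ = 59 payments (last €11.08); total interest = total paid − €550.00 = €331.08.
At €40.00/mo: 16 payments (last €33.74); total interest €83.74.
Interest saved = €331.08 − €83.74 = €247.34.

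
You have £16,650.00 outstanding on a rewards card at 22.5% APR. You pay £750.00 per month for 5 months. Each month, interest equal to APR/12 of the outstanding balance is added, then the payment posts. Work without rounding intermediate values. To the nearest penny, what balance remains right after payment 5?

£14,377.29

Monthly rate r = 22.5%/12 = 1.875% = 0.01875.
Each month: B ← B·(1+r) − £750.00.
Month 1: interest £312.19; balance after payment £16,212.19.
Month 2: interest £303.98; balance after payment £15,766.17.
Month 3: interest £295.62; balance after payment £15,311.78.
Month 4: interest £287.10; balance after payment £14,848.88.
Month 5: interest £278.42; balance after payment £14,377.29.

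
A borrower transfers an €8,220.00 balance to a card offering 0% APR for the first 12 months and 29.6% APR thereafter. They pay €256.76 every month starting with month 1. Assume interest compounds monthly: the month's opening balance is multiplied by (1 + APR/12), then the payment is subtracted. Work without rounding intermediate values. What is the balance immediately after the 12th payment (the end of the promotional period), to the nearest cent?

€5,138.88

Promo months 1–12 at r₀ = 0%/12 = 0; months 13+ at r₁ = 29.6%/12 = 0.0246667.
After month 12 (no interest yet): B = €8,220.00 − 12·€256.76 = €5,138.88.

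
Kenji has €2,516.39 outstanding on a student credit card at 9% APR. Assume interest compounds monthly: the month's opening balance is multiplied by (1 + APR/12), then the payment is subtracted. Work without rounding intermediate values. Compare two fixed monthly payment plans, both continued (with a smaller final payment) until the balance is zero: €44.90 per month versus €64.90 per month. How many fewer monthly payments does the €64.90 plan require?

27 fewer payments

Monthly rate r = 9%/12 = 0.75% = 0.0075.
At €44.90/mo: n = ⌈−ln(1 − rB₀/P)/ln(1+r)⌉ = 73 payments (last €43.96); total interest = total paid − €2,516.39 = €760.37.
At €64.90/mo: 46 payments (last €64.08); total interest €468.19.
Payments saved = 73 − 46 = 27.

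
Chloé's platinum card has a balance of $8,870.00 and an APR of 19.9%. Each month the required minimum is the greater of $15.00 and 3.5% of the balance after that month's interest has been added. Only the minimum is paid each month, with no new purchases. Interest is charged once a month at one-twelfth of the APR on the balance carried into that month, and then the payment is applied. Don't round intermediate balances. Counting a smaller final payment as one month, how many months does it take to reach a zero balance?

197 months

Monthly rate r = 19.9%/12 = 1.65833% = 0.0165833.
While 3.5% of the post-interest balance exceeds $15.00, each month B ← (B·(1+r))·(1 − 0.035), i.e. B shrinks by the factor (1+r)·0.965 = 0.981.
This holds for months 1–159. Entering month 160 the balance is $420.24; 3.5% of the post-interest balance is now below $15.00, so the flat $15.00 minimum applies from here.
From month 160 a fixed $15.00 at rate r clears $420.24 in 38 more payments. Total: 159 + 38 = 197 months.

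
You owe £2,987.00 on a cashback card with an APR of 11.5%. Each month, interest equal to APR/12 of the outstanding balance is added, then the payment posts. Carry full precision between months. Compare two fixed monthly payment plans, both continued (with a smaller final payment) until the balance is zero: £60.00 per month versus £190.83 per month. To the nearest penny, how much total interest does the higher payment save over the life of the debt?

£826.82

Monthly rate r = 11.5%/12 = 0.958333% = 0.00958333.
At £60.00/mo: n = ⌈−ln(1 − rB₀/P)/ln(1+r)⌉ = 68 payments (last £58.64); total interest = total paid − £2,987.00 = £1,091.64.
At £190.83/mo: 18 payments (last £7.71); total interest £264.82.
Interest saved = £1,091.64 − £264.82 = £826.82.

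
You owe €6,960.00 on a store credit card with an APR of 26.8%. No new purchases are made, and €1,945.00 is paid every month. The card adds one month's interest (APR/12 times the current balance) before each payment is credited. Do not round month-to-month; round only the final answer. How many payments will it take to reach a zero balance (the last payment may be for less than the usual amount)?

Monthly rate r = 26.8%/12 = 2.23333% = 0.0223333.
Recurrence: B ← B·(1+r) − €1,945.00.
Month 1: interest €155.44; balance after payment €5,170.44.
Month 2: interest €115.47; balance after payment €3,340.91.
Month 3: interest €74.61; balance after payment €1,470.53.
Month 4: interest €32.84; balance after payment €0.00.

4 months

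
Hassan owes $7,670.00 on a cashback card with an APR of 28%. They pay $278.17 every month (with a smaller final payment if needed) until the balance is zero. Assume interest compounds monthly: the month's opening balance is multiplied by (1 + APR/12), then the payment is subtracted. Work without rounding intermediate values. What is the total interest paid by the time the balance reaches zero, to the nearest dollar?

Monthly rate r = 28%/12 = 2.33333% = 0.0233333.
Payoff takes n = ⌈−ln(1 − rB₀/P)/ln(1+r)⌉ = ⌈44.702⌉ = 45 payments; the last is $195.91.
Total paid = 44·$278.17 + $195.91 = $12,435.39.
Total interest = total paid − principal = $12,435.39 − $7,670.00 = $4,765.39.

$4,765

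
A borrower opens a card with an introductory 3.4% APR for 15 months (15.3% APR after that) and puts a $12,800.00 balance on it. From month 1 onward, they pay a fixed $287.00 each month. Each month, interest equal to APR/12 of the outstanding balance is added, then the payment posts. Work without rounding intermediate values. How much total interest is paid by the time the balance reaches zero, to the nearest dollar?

$3,009

Promo months 1–15 at r₀ = 3.4%/12 = 0.00283333; months 16+ at r₁ = 15.3%/12 = 0.01275.
After month 15: iterate B ← B·(1+r₀) − $287.00 for 15 months → $8,963.48.
Then at r₁ with $287.00/mo: n₂ = −ln(1 − r₁·B/P)/ln(1+r₁) ≈ 40.08 → 41 more payments.
Total paid = 55·$287.00 + $24.15 = $15,809.15; interest = $15,809.15 − $12,800.00 = $3,009.15.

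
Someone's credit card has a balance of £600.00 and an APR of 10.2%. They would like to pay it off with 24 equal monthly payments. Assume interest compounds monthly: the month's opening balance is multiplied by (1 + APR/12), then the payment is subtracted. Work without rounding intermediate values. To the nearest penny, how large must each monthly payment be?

£27.74

Monthly rate r = 10.2%/12 = 0.85% = 0.0085.
Level-payment amortization: P = B₀·r / (1 − (1+r)^(−n)) = 600.00·0.0085 / (1 − 1.0085^(−24)).
Denominator 1 − (1+r)^(−24) = 0.183834301.
P = 5.1 / 0.183834301 ≈ 27.74.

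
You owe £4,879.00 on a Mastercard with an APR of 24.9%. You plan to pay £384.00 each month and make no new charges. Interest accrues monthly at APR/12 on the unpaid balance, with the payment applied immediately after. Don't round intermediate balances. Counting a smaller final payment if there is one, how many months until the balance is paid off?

Monthly rate r = 24.9%/12 = 2.075% = 0.02075.
Recurrence: B ← B·(1+r) − £384.00.
Month 1: interest £101.24; balance after payment £4,596.24.
Month 2: interest £95.37; balance after payment £4,307.61.
Closed form: n = −ln(1 − rB₀/P)/ln(1+r) = −ln(0.73636)/ln(1.02075) ≈ 14.901, so the balance reaches zero during payment 15.

15 months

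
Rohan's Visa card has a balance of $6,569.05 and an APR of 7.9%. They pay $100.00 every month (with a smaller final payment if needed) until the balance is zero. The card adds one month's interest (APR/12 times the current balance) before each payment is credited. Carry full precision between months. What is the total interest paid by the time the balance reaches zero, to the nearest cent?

$2,063.59

Monthly rate r = 7.9%/12 = 0.658333% = 0.00658333.
Payoff takes n = ⌈−ln(1 − rB₀/P)/ln(1+r)⌉ = ⌈86.326⌉ = 87 payments; the last is $32.64.
Total paid = 86·$100.00 + $32.64 = $8,632.64.
Total interest = total paid − principal = $8,632.64 − $6,569.05 = $2,063.59.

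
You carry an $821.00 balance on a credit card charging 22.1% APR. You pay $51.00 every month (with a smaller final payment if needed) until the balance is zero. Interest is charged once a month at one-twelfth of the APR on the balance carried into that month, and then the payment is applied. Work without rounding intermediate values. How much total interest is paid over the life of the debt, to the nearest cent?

$161.83

Monthly rate r = 22.1%/12 = 1.84167% = 0.0184167.
Payoff takes n = ⌈−ln(1 − rB₀/P)/ln(1+r)⌉ = ⌈19.269⌉ = 20 payments; the last is $13.83.
Total paid = 19·$51.00 + $13.83 = $982.83.
Total interest = total paid − principal = $982.83 − $821.00 = $161.83.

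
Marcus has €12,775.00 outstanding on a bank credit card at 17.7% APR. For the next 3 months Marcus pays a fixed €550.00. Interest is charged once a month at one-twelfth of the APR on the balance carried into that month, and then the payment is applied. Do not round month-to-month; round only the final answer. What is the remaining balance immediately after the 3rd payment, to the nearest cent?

€11,674.22

Monthly rate r = 17.7%/12 = 1.475% = 0.01475.
Each month: B ← B·(1+r) − €550.00.
Month 1: interest €188.43; balance after payment €12,413.43.
Month 2: interest €183.10; balance after payment €12,046.53.
Month 3: interest €177.69; balance after payment €11,674.22.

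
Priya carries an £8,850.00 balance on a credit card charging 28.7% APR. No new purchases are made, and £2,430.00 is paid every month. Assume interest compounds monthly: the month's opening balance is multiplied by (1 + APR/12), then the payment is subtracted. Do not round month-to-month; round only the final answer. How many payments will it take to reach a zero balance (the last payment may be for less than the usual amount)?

4 payments

Monthly rate r = 28.7%/12 = 2.39167% = 0.0239167.
Recurrence: B ← B·(1+r) − £2,430.00.
Month 1: interest £211.66; balance after payment £6,631.66.
Month 2: interest £158.61; balance after payment £4,360.27.
Month 3: interest £104.28; balance after payment £2,034.55.
Month 4: interest £48.66; balance after payment £0.00.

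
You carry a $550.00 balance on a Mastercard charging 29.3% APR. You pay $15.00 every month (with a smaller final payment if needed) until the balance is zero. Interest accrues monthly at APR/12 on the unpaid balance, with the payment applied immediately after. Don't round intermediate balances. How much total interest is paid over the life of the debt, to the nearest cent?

$853.11

Monthly rate r = 29.3%/12 = 2.44167% = 0.0244167.
Payoff takes n = ⌈−ln(1 − rB₀/P)/ln(1+r)⌉ = ⌈93.538⌉ = 94 payments; the last is $8.11.
Total paid = 93·$15.00 + $8.11 = $1,403.11.
Total interest = total paid − principal = $1,403.11 − $550.00 = $853.11.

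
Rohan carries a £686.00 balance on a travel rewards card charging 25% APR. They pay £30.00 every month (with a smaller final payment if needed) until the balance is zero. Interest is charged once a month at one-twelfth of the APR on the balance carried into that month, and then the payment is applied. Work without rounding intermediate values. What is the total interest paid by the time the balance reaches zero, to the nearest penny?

Monthly rate r = 25%/12 = 2.08333% = 0.0208333.
Payoff takes n = ⌈−ln(1 − rB₀/P)/ln(1+r)⌉ = ⌈31.379⌉ = 32 payments; the last is £11.43.
Total paid = 31·£30.00 + £11.43 = £941.43.
Total interest = total paid − principal = £941.43 − £686.00 = £255.43.

£255.43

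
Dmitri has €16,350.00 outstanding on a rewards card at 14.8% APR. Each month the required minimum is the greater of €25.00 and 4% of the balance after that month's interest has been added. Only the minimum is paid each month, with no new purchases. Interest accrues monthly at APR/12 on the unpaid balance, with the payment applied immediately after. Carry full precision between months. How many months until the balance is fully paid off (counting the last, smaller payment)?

Monthly rate r = 14.8%/12 = 1.23333% = 0.0123333.
While 4% of the post-interest balance exceeds €25.00, each month B ← (B·(1+r))·(1 − 0.04), i.e. B shrinks by the factor (1+r)·0.96 = 0.97184.
This holds for months 1–115. Entering month 116 the balance is €612.23; 4% of the post-interest balance is now below €25.00, so the flat €25.00 minimum applies from here.
From month 116 a fixed €25.00 at rate r clears €612.23 in 30 more payments. Total: 115 + 30 = 145 months.

145 months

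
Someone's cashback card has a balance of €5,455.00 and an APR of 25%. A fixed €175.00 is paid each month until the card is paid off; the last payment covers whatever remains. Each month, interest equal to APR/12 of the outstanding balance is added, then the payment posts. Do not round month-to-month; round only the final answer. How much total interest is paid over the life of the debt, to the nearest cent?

Monthly rate r = 25%/12 = 2.08333% = 0.0208333.
Payoff takes n = ⌈−ln(1 − rB₀/P)/ln(1+r)⌉ = ⌈50.832⌉ = 51 payments; the last is €145.88.
Total paid = 50·€175.00 + €145.88 = €8,895.88.
Total interest = total paid − principal = €8,895.88 − €5,455.00 = €3,440.88.

€3,440.88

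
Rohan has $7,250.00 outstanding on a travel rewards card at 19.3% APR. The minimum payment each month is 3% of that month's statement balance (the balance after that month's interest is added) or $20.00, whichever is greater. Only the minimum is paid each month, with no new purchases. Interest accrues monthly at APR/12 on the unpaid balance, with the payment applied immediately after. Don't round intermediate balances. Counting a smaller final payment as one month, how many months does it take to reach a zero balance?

Monthly rate r = 19.3%/12 = 1.60833% = 0.0160833.
While 3% of the post-interest balance exceeds $20.00, each month B ← (B·(1+r))·(1 − 0.03), i.e. B shrinks by the factor (1+r)·0.97 = 0.9856.
This holds for months 1–166. Entering month 167 the balance is $652.70; 3% of the post-interest balance is now below $20.00, so the flat $20.00 minimum applies from here.
From month 167 a fixed $20.00 at rate r clears $652.70 in 47 more payments. Total: 166 + 47 = 213 months.

213 months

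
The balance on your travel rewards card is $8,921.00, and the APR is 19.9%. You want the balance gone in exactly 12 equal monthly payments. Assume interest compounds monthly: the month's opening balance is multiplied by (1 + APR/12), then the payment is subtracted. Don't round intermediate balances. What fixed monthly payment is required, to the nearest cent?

Monthly rate r = 19.9%/12 = 1.65833% = 0.0165833.
Level-payment amortization: P = B₀·r / (1 − (1+r)^(−n)) = 8921.00·0.0165833 / (1 − 1.01658^(−12)).
Denominator 1 − (1+r)^(−12) = 0.17911149.
P = 147.94 / 0.17911149 ≈ 825.97.

$825.97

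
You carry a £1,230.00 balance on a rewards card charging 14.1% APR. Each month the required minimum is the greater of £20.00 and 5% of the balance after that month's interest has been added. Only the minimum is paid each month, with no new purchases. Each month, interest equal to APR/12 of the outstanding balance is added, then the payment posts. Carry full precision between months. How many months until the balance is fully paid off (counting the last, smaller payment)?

Monthly rate r = 14.1%/12 = 1.175% = 0.01175.
While 5% of the post-interest balance exceeds £20.00, each month B ← (B·(1+r))·(1 − 0.05), i.e. B shrinks by the factor (1+r)·0.95 = 0.96116.
This holds for months 1–29. Entering month 30 the balance is £389.95; 5% of the post-interest balance is now below £20.00, so the flat £20.00 minimum applies from here.
From month 30 a fixed £20.00 at rate r clears £389.95 in 23 more payments. Total: 29 + 23 = 52 months.

52 months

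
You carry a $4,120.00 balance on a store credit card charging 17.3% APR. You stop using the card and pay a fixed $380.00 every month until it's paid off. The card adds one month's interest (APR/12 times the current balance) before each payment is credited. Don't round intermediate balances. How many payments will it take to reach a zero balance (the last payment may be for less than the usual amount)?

Monthly rate r = 17.3%/12 = 1.44167% = 0.0144167.
Recurrence: B ← B·(1+r) − $380.00.
Month 1: interest $59.40; balance after payment $3,799.40.
Month 2: interest $54.77; balance after payment $3,474.17.
Closed form: n = −ln(1 − rB₀/P)/ln(1+r) = −ln(0.84369)/ln(1.01442) ≈ 11.874, so the balance reaches zero during payment 12.

12 months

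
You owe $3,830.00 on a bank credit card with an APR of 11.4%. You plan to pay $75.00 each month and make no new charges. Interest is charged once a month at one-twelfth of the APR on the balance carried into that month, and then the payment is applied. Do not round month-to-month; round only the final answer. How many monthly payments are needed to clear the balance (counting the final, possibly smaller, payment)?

71 months

Monthly rate r = 11.4%/12 = 0.95% = 0.0095.
Recurrence: B ← B·(1+r) − $75.00.
Month 1: interest $36.38; balance after payment $3,791.39.
Month 2: interest $36.02; balance after payment $3,752.40.
Closed form: n = −ln(1 − rB₀/P)/ln(1+r) = −ln(0.51487)/ln(1.0095) ≈ 70.210, so the balance reaches zero during payment 71.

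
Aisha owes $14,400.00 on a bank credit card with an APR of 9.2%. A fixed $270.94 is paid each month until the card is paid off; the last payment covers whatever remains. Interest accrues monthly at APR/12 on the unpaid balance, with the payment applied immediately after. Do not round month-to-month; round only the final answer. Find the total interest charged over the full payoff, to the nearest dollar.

Monthly rate r = 9.2%/12 = 0.766667% = 0.00766667.
Payoff takes n = ⌈−ln(1 − rB₀/P)/ln(1+r)⌉ = ⌈68.525⌉ = 69 payments; the last is $142.49.
Total paid = 68·$270.94 + $142.49 = $18,566.41.
Total interest = total paid − principal = $18,566.41 − $14,400.00 = $4,166.41.

$4,166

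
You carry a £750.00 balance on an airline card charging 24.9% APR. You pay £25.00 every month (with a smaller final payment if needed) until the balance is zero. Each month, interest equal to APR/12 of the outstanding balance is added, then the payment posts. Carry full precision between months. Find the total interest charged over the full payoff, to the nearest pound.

£436

Monthly rate r = 24.9%/12 = 2.075% = 0.02075.
Payoff takes n = ⌈−ln(1 − rB₀/P)/ln(1+r)⌉ = ⌈47.434⌉ = 48 payments; the last is £10.92.
Total paid = 47·£25.00 + £10.92 = £1,185.92.
Total interest = total paid − principal = £1,185.92 − £750.00 = £435.92.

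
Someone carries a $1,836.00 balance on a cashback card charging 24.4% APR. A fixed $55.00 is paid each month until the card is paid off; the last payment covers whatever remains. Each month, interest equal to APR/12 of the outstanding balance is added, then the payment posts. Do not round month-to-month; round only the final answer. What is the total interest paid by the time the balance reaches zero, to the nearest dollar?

$1,267

Monthly rate r = 24.4%/12 = 2.03333% = 0.0203333.
Payoff takes n = ⌈−ln(1 − rB₀/P)/ln(1+r)⌉ = ⌈56.414⌉ = 57 payments; the last is $22.90.
Total paid = 56·$55.00 + $22.90 = $3,102.90.
Total interest = total paid − principal = $3,102.90 − $1,836.00 = $1,266.90.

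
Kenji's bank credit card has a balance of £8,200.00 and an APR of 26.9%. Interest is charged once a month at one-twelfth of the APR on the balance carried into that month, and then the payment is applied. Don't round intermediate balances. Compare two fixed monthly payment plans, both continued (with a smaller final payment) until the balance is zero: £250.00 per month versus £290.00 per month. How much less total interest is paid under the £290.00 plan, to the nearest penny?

£1,843.94

Monthly rate r = 26.9%/12 = 2.24167% = 0.0224167.
At £250.00/mo: n = ⌈−ln(1 − rB₀/P)/ln(1+r)⌉ = 60 payments (last £237.57); total interest = total paid − £8,200.00 = £6,787.57.
At £290.00/mo: 46 payments (last £93.63); total interest £4,943.63.
Interest saved = £6,787.57 − £4,943.63 = £1,843.94.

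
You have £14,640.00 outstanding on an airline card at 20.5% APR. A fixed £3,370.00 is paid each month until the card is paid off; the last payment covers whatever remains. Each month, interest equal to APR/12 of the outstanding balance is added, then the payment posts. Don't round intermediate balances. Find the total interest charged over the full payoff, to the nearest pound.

£708

Monthly rate r = 20.5%/12 = 1.70833% = 0.0170833.
Payoff takes n = ⌈−ln(1 − rB₀/P)/ln(1+r)⌉ = ⌈4.552⌉ = 5 payments; the last is £1,868.33.
Total paid = 4·£3,370.00 + £1,868.33 = £15,348.33.
Total interest = total paid − principal = £15,348.33 − £14,640.00 = £708.33.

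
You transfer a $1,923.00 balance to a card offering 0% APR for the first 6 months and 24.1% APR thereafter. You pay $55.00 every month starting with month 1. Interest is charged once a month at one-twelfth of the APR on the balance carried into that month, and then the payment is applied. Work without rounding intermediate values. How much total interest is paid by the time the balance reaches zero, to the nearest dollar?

Promo months 1–6 at r₀ = 0%/12 = 0; months 7+ at r₁ = 24.1%/12 = 0.0200833.
After month 6 (no interest yet): B = $1,923.00 − 6·$55.00 = $1,593.00.
Then at r₁ with $55.00/mo: n₂ = −ln(1 − r₁·B/P)/ln(1+r₁) ≈ 43.83 → 44 more payments.
Total paid = 49·$55.00 + $45.71 = $2,740.71; interest = $2,740.71 − $1,923.00 = $817.71.

$818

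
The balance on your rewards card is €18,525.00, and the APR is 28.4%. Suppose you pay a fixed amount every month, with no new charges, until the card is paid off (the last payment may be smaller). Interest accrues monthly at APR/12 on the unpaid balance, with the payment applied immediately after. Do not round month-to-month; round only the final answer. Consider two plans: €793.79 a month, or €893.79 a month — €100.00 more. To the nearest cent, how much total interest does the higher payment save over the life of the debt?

€1,505.59

Monthly rate r = 28.4%/12 = 2.36667% = 0.0236667.
At €793.79/mo: n = ⌈−ln(1 − rB₀/P)/ln(1+r)⌉ = 35 payments (last €286.56); total interest = total paid − €18,525.00 = €8,750.42.
At €893.79/mo: 29 payments (last €743.71); total interest €7,244.83.
Interest saved = €8,750.42 − €7,244.83 = €1,505.59.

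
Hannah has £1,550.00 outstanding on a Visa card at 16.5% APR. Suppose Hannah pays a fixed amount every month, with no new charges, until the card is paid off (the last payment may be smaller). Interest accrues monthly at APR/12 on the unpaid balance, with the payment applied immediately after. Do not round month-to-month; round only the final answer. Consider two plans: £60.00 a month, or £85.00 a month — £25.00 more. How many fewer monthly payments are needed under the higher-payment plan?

11 fewer payments

Monthly rate r = 16.5%/12 = 1.375% = 0.01375.
At £60.00/mo: n = ⌈−ln(1 − rB₀/P)/ln(1+r)⌉ = 33 payments (last £8.07); total interest = total paid − £1,550.00 = £378.07.
At £85.00/mo: 22 payments (last £11.77); total interest £246.77.
Payments saved = 33 − 22 = 11.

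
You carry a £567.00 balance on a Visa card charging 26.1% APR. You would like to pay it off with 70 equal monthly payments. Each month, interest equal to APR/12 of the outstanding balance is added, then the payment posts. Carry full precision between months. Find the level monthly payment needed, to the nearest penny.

Monthly rate r = 26.1%/12 = 2.175% = 0.02175.
Level-payment amortization: P = B₀·r / (1 − (1+r)^(−n)) = 567.00·0.02175 / (1 − 1.02175^(−70)).
Denominator 1 − (1+r)^(−70) = 0.77824432.
P = 12.3323 / 0.77824432 ≈ 15.85.

£15.85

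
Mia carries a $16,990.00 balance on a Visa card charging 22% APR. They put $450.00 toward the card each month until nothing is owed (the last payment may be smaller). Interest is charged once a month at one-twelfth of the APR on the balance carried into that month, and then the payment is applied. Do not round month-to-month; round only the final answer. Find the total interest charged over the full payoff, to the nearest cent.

Monthly rate r = 22%/12 = 1.83333% = 0.0183333.
Payoff takes n = ⌈−ln(1 − rB₀/P)/ln(1+r)⌉ = ⌈64.856⌉ = 65 payments; the last is $385.66.
Total paid = 64·$450.00 + $385.66 = $29,185.66.
Total interest = total paid − principal = $29,185.66 − $16,990.00 = $12,195.66.

$12,195.66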